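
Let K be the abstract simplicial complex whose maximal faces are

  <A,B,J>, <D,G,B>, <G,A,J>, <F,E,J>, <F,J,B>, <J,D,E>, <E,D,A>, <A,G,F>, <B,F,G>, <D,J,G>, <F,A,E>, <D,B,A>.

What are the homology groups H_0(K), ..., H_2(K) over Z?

K has 7 vertices, 18 edges, 12 triangles.
rank ∂_0 = 0, rank ∂_1 = 6 ⇒ b_0 = 7 − 0 − 6 = 1; all invariant factors of ∂_1 are 1 so no torsion. So H_0 ≅ Z.
rank ∂_1 = 6, rank ∂_2 = 12 ⇒ b_1 = 18 − 6 − 12 = 0; ∂_2 has invariant factor(s) [2] giving torsion. So H_1 ≅ Z/2Z.
rank ∂_2 = 12, rank ∂_3 = 0 ⇒ b_2 = 12 − 12 − 0 = 0. So H_2 ≅ 0.

H_0 ≅ Z,  H_1 ≅ Z/2Z,  H_2 = 0.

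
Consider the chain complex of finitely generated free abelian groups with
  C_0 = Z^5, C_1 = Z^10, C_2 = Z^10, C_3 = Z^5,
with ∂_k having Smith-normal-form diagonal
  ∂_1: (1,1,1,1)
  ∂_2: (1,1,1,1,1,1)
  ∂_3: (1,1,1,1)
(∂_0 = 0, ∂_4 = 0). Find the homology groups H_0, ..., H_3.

H_0: b_0 = 5 − 0 − 4 = 1; torsion from ∂_1 factors > 1: none. So H_0 = Z.
H_1: b_1 = 10 − 4 − 6 = 0; torsion from ∂_2 factors > 1: none. So H_1 = 0.
H_2: b_2 = 10 − 6 − 4 = 0; torsion from ∂_3 factors > 1: none. So H_2 = 0.
H_3: b_3 = 5 − 4 − 0 = 1; torsion from ∂_4 factors > 1: none. So H_3 = Z.

H_0 = Z,  H_1 = 0,  H_2 = 0,  H_3 = Z.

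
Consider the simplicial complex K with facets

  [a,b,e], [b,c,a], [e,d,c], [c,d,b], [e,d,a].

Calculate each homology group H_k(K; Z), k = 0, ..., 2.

K has 5 vertices, 10 edges, 5 triangles.
rank ∂_0 = 0, rank ∂_1 = 4 ⇒ b_0 = 5 − 0 − 4 = 1; all invariant factors of ∂_1 are 1 so no torsion. So H_0 = Z.
rank ∂_1 = 4, rank ∂_2 = 5 ⇒ b_1 = 10 − 4 − 5 = 1; all invariant factors of ∂_2 are 1 so no torsion. So H_1 = Z.
rank ∂_2 = 5, rank ∂_3 = 0 ⇒ b_2 = 5 − 5 − 0 = 0. So H_2 = 0.

H_0 ≅ Z,  H_1 ≅ Z,  H_2 = 0.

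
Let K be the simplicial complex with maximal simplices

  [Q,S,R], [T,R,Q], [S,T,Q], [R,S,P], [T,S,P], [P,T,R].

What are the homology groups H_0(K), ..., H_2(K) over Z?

Fix the vertex order P < Q < R < S < T and write every simplex with vertices in increasing order. Then dim K = 2 and the simplices of K are:

  0-simplices (5): P, Q, R, S, T
  1-simplices (9): PR, PS, PT, QR, QS, QT, RS, RT, ST
  2-simplices (6): PRS, PRT, PST, QRS, QRT, QST

Hence C_0 ≅ Z^5, C_1 ≅ Z^9, C_2 ≅ Z^6.

Boundary ∂_1: C_1 → C_0 is given by ∂[p,q] = [q] − [p].
This gives a 5×9 integer matrix of rank 4; reducing to Smith normal form yields diagonal entries (1,1,1,1).

The boundary map ∂_2: C_2 → C_1 maps a triangle to the signed sum of its edges. For instance
  ∂QRT = RT − QT + QR,
  ∂PRS = RS − PS + PR.
The 9×6 boundary matrix has rank 5 and Smith normal form diag(1,1,1,1,1).

Reading off H_k = ker ∂_k / im ∂_{k+1}:

  H_0: rank C_0 − rank ∂_1 = 5 − 4 = 1, and the invariant factors of ∂_1 are all 1, so H_0 = Z.
  H_1: rank ker ∂_1 − rank ∂_2 = (9 − 4) − 5 = 0, and the invariant factors of ∂_2 are all 1, so H_1 = 0.
  H_2: rank ker ∂_2 − rank ∂_3 = (6 − 5) − 0 = 1, and there is no ∂_3, so H_2 = Z.

H_0 = Z,  H_1 = 0,  H_2 = Z.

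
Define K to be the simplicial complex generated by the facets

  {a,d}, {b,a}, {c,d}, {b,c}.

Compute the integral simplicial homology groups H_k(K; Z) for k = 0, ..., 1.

H_0 ≅ Z,  H_1 ≅ Z.

Order the vertices as a < b < c < d. Listing each simplex with vertices in this order, K has dimension 1 with simplices:

  0-simplices (4): a, b, c, d
  1-simplices (4): ab, ad, bc, cd

so the chain groups are C_0 ≅ Z^4, C_1 ≅ Z^4.

Boundary ∂_1: C_1 → C_0 sends each edge [p,q] (with p < q) to q − p. For instance
  ∂cd = d − c.
As a 4×4 matrix over Z this has rank 3, with invariant factors (1,1,1).

Reading off H_k = ker ∂_k / im ∂_{k+1}:

  H_0: rank C_0 − rank ∂_1 = 4 − 3 = 1, and the invariant factors of ∂_1 are all 1, so H_0 ≅ Z.
  H_1: rank ker ∂_1 − rank ∂_2 = (4 − 3) − 0 = 1, and there is no ∂_2, so H_1 ≅ Z.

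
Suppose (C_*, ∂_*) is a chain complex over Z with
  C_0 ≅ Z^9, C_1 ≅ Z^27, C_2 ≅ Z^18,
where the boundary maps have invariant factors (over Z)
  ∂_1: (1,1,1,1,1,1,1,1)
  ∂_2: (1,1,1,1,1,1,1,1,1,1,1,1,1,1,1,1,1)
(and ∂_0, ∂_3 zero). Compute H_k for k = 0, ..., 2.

H_0: b_0 = 9 − 0 − 8 = 1; torsion from ∂_1 factors > 1: none. So H_0 ≅ Z.
H_1: b_1 = 27 − 8 − 17 = 2; torsion from ∂_2 factors > 1: none. So H_1 ≅ Z^2.
H_2: b_2 = 18 − 17 − 0 = 1; torsion from ∂_3 factors > 1: none. So H_2 ≅ Z.

H_0 ≅ Z,  H_1 ≅ Z^2,  H_2 ≅ Z.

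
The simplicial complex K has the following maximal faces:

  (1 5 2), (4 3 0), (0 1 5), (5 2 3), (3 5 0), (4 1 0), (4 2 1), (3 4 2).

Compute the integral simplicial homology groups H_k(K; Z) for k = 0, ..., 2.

H_0 ≅ Z,  H_1 = 0,  H_2 ≅ Z.

Fix the vertex order 0 < 1 < 2 < 3 < 4 < 5 and write every simplex with vertices in increasing order. Then dim K = 2 and the simplices of K are:

  0-simplices (6): [0], [1], [2], [3], [4], [5]
  1-simplices (12): [0,1], [0,3], [0,4], [0,5], [1,2], [1,4], [1,5], [2,3], [2,4], [2,5], [3,4], [3,5]
  2-simplices (8): [0,1,4], [0,1,5], [0,3,4], [0,3,5], [1,2,4], [1,2,5], [2,3,4], [2,3,5]

Hence C_0 ≅ Z^6, C_1 ≅ Z^12, C_2 ≅ Z^8.

∂_1: C_1 → C_0 is given by ∂[p,q] = [q] − [p].
The 6×12 boundary matrix has rank 5 and Smith normal form diag(1,1,1,1,1).

The boundary map ∂_2: C_2 → C_1 sends each 2-simplex [p,q,r] to [q,r] − [p,r] + [p,q]. For instance
  ∂[0,3,4] = [3,4] − [0,4] + [0,3],
  ∂[1,2,5] = [2,5] − [1,5] + [1,2].
As a 12×8 matrix over Z this has rank 7, with invariant factors (1,1,1,1,1,1,1).

Computing H_k = (kernel of ∂_k) / (image of ∂_{k+1}):

  H_0: rank C_0 − rank ∂_1 = 6 − 5 = 1, and the invariant factors of ∂_1 are all 1, so H_0 ≅ Z.
  H_1: rank ker ∂_1 − rank ∂_2 = (12 − 5) − 7 = 0, and the invariant factors of ∂_2 are all 1, so H_1 ≅ 0.
  H_2: rank ker ∂_2 − rank ∂_3 = (8 − 7) − 0 = 1, and there is no ∂_3, so H_2 ≅ Z.

(K is a triangulation of the 2-sphere S^2.)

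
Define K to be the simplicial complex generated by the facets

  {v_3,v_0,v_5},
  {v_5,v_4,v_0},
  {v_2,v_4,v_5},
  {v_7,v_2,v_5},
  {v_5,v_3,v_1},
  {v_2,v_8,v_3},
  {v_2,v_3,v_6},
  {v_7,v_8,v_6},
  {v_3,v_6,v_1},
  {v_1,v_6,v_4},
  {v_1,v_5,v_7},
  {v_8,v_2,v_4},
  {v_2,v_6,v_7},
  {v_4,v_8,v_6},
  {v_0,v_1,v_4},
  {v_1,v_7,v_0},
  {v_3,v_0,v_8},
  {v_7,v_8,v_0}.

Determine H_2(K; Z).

H_2 ≅ 0.

We work with the vertex ordering v_0 < v_1 < v_2 < v_3 < v_4 < v_5 < v_6 < v_7 < v_8. The simplices of K, each written with vertices in increasing order, are:

  0-simplices (9): [v_0], [v_1], [v_2], [v_3], [v_4], [v_5], [v_6], [v_7], [v_8]
  1-simplices (27): (27 of them)
  2-simplices (18): (18 of them)

Hence C_0 ≅ Z^9, C_1 ≅ Z^27, C_2 ≅ Z^18.

Boundary ∂_1: C_1 → C_0 sends each edge [p,q] (with p < q) to q − p.
The resulting 9×27 matrix has rank 8, and its Smith normal form has invariant factors (1,1,1,1,1,1,1,1).

The boundary map ∂_2: C_2 → C_1 sends each 2-simplex [p,q,r] to [q,r] − [p,r] + [p,q]. For instance
  ∂[v_2,v_4,v_8] = [v_4,v_8] − [v_2,v_8] + [v_2,v_4],
  ∂[v_0,v_1,v_4] = [v_1,v_4] − [v_0,v_4] + [v_0,v_1].
The resulting 27×18 matrix has rank 18, and its Smith normal form has invariant factors (1,1,1,1,1,1,1,1,1,1,1,1,1,1,1,1,1,2).

From H_k ≅ ker(∂_k) / im(∂_{k+1}) we obtain:

  H_2: rank ker ∂_2 − rank ∂_3 = (18 − 18) − 0 = 0, and there is no ∂_3, so H_2 ≅ 0.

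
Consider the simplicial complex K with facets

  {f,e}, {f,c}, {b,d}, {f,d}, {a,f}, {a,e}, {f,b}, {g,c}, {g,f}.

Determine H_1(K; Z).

We work with the vertex ordering a < b < c < d < e < f < g. The simplices of K, each written with vertices in increasing order, are:

  0-simplices (7): a, b, c, d, e, f, g
  1-simplices (9): ae, af, bd, bf, cf, cg, df, ef, fg

Hence C_0 ≅ Z^7, C_1 ≅ Z^9.

∂_1: C_1 → C_0 is given by ∂[p,q] = [q] − [p]. For instance
  ∂df = f − d.
The 7×9 boundary matrix has rank 6 and Smith normal form diag(1,1,1,1,1,1).

From H_k ≅ ker(∂_k) / im(∂_{k+1}) we obtain:

  H_1: rank ker ∂_1 − rank ∂_2 = (9 − 6) − 0 = 3, and there is no ∂_2, so H_1 = Z^3.

H_1 = Z^3.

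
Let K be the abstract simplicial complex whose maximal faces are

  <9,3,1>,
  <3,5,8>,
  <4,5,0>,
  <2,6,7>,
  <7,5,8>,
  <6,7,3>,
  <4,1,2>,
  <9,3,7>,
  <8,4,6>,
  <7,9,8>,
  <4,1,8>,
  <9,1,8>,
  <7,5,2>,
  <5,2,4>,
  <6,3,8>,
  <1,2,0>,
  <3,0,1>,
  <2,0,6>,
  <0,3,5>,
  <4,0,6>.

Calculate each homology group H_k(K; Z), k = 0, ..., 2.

H_0 = Z,  H_1 = Z ⊕ Z/2Z,  H_2 = 0.

Take the total order 0 < 1 < 2 < 3 < 4 < 5 < 6 < 7 < 8 < 9 on the vertex set. Then K (dimension 2) consists of the simplices:

  0-simplices (10): [0], [1], [2], [3], [4], [5], [6], [7], [8], [9]
  1-simplices (30): (30 of them)
  2-simplices (20): (20 of them)

Hence C_0 ≅ Z^10, C_1 ≅ Z^30, C_2 ≅ Z^20.

∂_1: C_1 → C_0 maps an edge to its endpoints' difference, ∂[p,q] = q − p.
The 10×30 boundary matrix has rank 9 and Smith normal form diag(1,1,1,1,1,1,1,1,1).

The boundary map ∂_2: C_2 → C_1 maps a triangle to the signed sum of its edges. For instance
  ∂[2,6,7] = [6,7] − [2,7] + [2,6],
  ∂[4,6,8] = [6,8] − [4,8] + [4,6].
As a 30×20 matrix over Z this has rank 20, with invariant factors (1,1,1,1,1,1,1,1,1,1,1,1,1,1,1,1,1,1,1,2).

From H_k ≅ ker(∂_k) / im(∂_{k+1}) we obtain:

  H_0: rank C_0 − rank ∂_1 = 10 − 9 = 1, and the invariant factors of ∂_1 are all 1, so H_0 = Z.
  H_1: rank ker ∂_1 − rank ∂_2 = (30 − 9) − 20 = 1, and ∂_2 has invariant factor 2 > 1, so H_1 = Z ⊕ Z/2Z.
  H_2: rank ker ∂_2 − rank ∂_3 = (20 − 20) − 0 = 0, and there is no ∂_3, so H_2 = 0.

(K is a triangulation of the Klein bottle.)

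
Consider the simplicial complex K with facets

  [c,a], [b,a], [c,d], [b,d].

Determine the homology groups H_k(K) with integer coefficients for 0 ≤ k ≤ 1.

Take the total order a < b < c < d on the vertex set. Then K (dimension 1) consists of the simplices:

  0-simplices (4): a, b, c, d
  1-simplices (4): ab, ac, bd, cd

giving chain groups C_0 ≅ Z^4, C_1 ≅ Z^4.

The boundary map ∂_1: C_1 → C_0 maps an edge to its endpoints' difference, ∂[p,q] = q − p. For instance
  ∂cd = d − c.
This gives a 4×4 integer matrix of rank 3; reducing to Smith normal form yields diagonal entries (1,1,1).

Reading off H_k = ker ∂_k / im ∂_{k+1}:

  H_0: rank C_0 − rank ∂_1 = 4 − 3 = 1, and the invariant factors of ∂_1 are all 1, so H_0 ≅ Z.
  H_1: rank ker ∂_1 − rank ∂_2 = (4 − 3) − 0 = 1, and there is no ∂_2, so H_1 ≅ Z.

As a check, the Euler characteristic is 4 − 4 = 0, which agrees with 1 − 1 = 0.
(K is a triangulation of the circle S^1.)

H_0 ≅ Z,  H_1 ≅ Z.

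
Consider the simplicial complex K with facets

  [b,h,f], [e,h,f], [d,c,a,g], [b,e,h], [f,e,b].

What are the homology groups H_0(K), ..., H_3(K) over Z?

H_0 = Z^2,  H_1 = 0,  H_2 = Z,  H_3 = 0.

Order the vertices as a < b < c < d < e < f < g < h. Listing each simplex with vertices in this order, K has dimension 3 with simplices:

  0-simplices (8): a, b, c, d, e, f, g, h
  1-simplices (12): ac, ad, ag, be, bf, bh, cd, cg, dg, ef, eh, fh
  2-simplices (8): acd, acg, adg, bef, beh, bfh, cdg, efh
  3-simplices (1): acdg

giving chain groups C_0 ≅ Z^8, C_1 ≅ Z^12, C_2 ≅ Z^8, C_3 ≅ Z^1.

∂_1: C_1 → C_0 maps an edge to its endpoints' difference, ∂[p,q] = q − p.
The resulting 8×12 matrix has rank 6, and its Smith normal form has invariant factors (1,1,1,1,1,1).

∂_2: C_2 → C_1 sends each 2-simplex [p,q,r] to [q,r] − [p,r] + [p,q]. For instance
  ∂acg = cg − ag + ac,
  ∂cdg = dg − cg + cd.
As a 12×8 matrix over Z this has rank 6, with invariant factors (1,1,1,1,1,1).

Boundary ∂_3: C_3 → C_2 sends each 3-simplex σ to the alternating sum Σ_i (−1)^i (σ with its i-th vertex removed). For instance
  ∂acdg = cdg − adg + acg − acd.
As a 8×1 matrix over Z this has rank 1, with invariant factors (1).

From H_k ≅ ker(∂_k) / im(∂_{k+1}) we obtain:

  H_0: rank C_0 − rank ∂_1 = 8 − 6 = 2, and the invariant factors of ∂_1 are all 1, so H_0 ≅ Z^2.
  H_1: rank ker ∂_1 − rank ∂_2 = (12 − 6) − 6 = 0, and the invariant factors of ∂_2 are all 1, so H_1 ≅ 0.
  H_2: rank ker ∂_2 − rank ∂_3 = (8 − 6) − 1 = 1, and the invariant factors of ∂_3 are all 1, so H_2 ≅ Z.
  H_3: rank ker ∂_3 − rank ∂_4 = (1 − 1) − 0 = 0, and there is no ∂_4, so H_3 ≅ 0.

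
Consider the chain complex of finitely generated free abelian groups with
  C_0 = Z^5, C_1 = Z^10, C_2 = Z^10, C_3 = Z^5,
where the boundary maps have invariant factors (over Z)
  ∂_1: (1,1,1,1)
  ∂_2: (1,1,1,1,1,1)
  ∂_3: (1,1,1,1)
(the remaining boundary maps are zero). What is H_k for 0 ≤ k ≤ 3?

H_0 = Z,  H_1 = 0,  H_2 = 0,  H_3 = Z.

H_0: b_0 = 5 − 0 − 4 = 1; torsion from ∂_1 factors > 1: none. So H_0 = Z.
H_1: b_1 = 10 − 4 − 6 = 0; torsion from ∂_2 factors > 1: none. So H_1 = 0.
H_2: b_2 = 10 − 6 − 4 = 0; torsion from ∂_3 factors > 1: none. So H_2 = 0.
H_3: b_3 = 5 − 4 − 0 = 1; torsion from ∂_4 factors > 1: none. So H_3 = Z.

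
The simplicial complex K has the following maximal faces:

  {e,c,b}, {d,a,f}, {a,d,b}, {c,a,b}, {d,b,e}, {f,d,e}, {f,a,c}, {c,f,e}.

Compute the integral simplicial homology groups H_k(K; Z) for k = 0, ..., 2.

H_0 ≅ Z,  H_1 = 0,  H_2 ≅ Z.

Order the vertices as a < b < c < d < e < f. Listing each simplex with vertices in this order, K has dimension 2 with simplices:

  0-simplices (6): a, b, c, d, e, f
  1-simplices (12): ab, ac, ad, af, bc, bd, be, ce, cf, de, df, ef
  2-simplices (8): abc, abd, acf, adf, bce, bde, cef, def

giving chain groups C_0 ≅ Z^6, C_1 ≅ Z^12, C_2 ≅ Z^8.

Boundary ∂_1: C_1 → C_0 sends each edge [p,q] (with p < q) to q − p. For instance
  ∂ce = e − c.
The 6×12 boundary matrix has rank 5 and Smith normal form diag(1,1,1,1,1).

Boundary ∂_2: C_2 → C_1 acts by ∂[p,q,r] = [q,r] − [p,r] + [p,q]. For instance
  ∂abc = bc − ac + ab,
  ∂abd = bd − ad + ab.
As a 12×8 matrix over Z this has rank 7, with invariant factors (1,1,1,1,1,1,1).

From H_k ≅ ker(∂_k) / im(∂_{k+1}) we obtain:

  H_0: rank C_0 − rank ∂_1 = 6 − 5 = 1, and the invariant factors of ∂_1 are all 1, so H_0 = Z.
  H_1: rank ker ∂_1 − rank ∂_2 = (12 − 5) − 7 = 0, and the invariant factors of ∂_2 are all 1, so H_1 = 0.
  H_2: rank ker ∂_2 − rank ∂_3 = (8 − 7) − 0 = 1, and there is no ∂_3, so H_2 = Z.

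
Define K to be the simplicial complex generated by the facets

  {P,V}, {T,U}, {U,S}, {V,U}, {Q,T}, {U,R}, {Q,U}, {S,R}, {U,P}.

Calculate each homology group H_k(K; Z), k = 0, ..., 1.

We work with the vertex ordering P < Q < R < S < T < U < V. The simplices of K, each written with vertices in increasing order, are:

  0-simplices (7): P, Q, R, S, T, U, V
  1-simplices (9): PU, PV, QT, QU, RS, RU, SU, TU, UV

so the chain groups are C_0 ≅ Z^7, C_1 ≅ Z^9.

The boundary map ∂_1: C_1 → C_0 is given by ∂[p,q] = [q] − [p].
The 7×9 boundary matrix has rank 6 and Smith normal form diag(1,1,1,1,1,1).

From H_k ≅ ker(∂_k) / im(∂_{k+1}) we obtain:

  H_0: rank C_0 − rank ∂_1 = 7 − 6 = 1, and the invariant factors of ∂_1 are all 1, so H_0 ≅ Z.
  H_1: rank ker ∂_1 − rank ∂_2 = (9 − 6) − 0 = 3, and there is no ∂_2, so H_1 ≅ Z^3.

As a check, the Euler characteristic is 7 − 9 = -2, which agrees with 1 − 3 = -2.
(K is a triangulation of a wedge of 3 circles.)

H_0 = Z,  H_1 = Z^3.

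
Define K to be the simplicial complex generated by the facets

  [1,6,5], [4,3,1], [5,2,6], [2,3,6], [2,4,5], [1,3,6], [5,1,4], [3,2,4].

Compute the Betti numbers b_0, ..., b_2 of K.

K has 6 vertices, 12 edges, 8 triangles.
rank ∂_0 = 0, rank ∂_1 = 5 ⇒ b_0 = 6 − 0 − 5 = 1; all invariant factors of ∂_1 are 1 so no torsion. So H_0 = Z.
rank ∂_1 = 5, rank ∂_2 = 7 ⇒ b_1 = 12 − 5 − 7 = 0; all invariant factors of ∂_2 are 1 so no torsion. So H_1 = 0.
rank ∂_2 = 7, rank ∂_3 = 0 ⇒ b_2 = 8 − 7 − 0 = 1. So H_2 = Z.

b_0 = 1, b_1 = 0, b_2 = 1.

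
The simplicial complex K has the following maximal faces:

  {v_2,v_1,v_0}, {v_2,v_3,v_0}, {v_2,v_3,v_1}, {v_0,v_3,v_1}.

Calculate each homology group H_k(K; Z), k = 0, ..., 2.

Fix the vertex order v_0 < v_1 < v_2 < v_3 and write every simplex with vertices in increasing order. Then dim K = 2 and the simplices of K are:

  0-simplices (4): [v_0], [v_1], [v_2], [v_3]
  1-simplices (6): [v_0,v_1], [v_0,v_2], [v_0,v_3], [v_1,v_2], [v_1,v_3], [v_2,v_3]
  2-simplices (4): [v_0,v_1,v_2], [v_0,v_1,v_3], [v_0,v_2,v_3], [v_1,v_2,v_3]

Hence C_0 ≅ Z^4, C_1 ≅ Z^6, C_2 ≅ Z^4.

∂_1: C_1 → C_0 maps an edge to its endpoints' difference, ∂[p,q] = q − p.
The 4×6 boundary matrix has rank 3 and Smith normal form diag(1,1,1).

Boundary ∂_2: C_2 → C_1 acts by ∂[p,q,r] = [q,r] − [p,r] + [p,q]. For instance
  ∂[v_1,v_2,v_3] = [v_2,v_3] − [v_1,v_3] + [v_1,v_2],
  ∂[v_0,v_1,v_3] = [v_1,v_3] − [v_0,v_3] + [v_0,v_1].
The 6×4 boundary matrix has rank 3 and Smith normal form diag(1,1,1).

Computing H_k = (kernel of ∂_k) / (image of ∂_{k+1}):

  H_0: rank C_0 − rank ∂_1 = 4 − 3 = 1, and the invariant factors of ∂_1 are all 1, so H_0 ≅ Z.
  H_1: rank ker ∂_1 − rank ∂_2 = (6 − 3) − 3 = 0, and the invariant factors of ∂_2 are all 1, so H_1 ≅ 0.
  H_2: rank ker ∂_2 − rank ∂_3 = (4 − 3) − 0 = 1, and there is no ∂_3, so H_2 ≅ Z.

As a check, the Euler characteristic is 4 − 6 + 4 = 2, which agrees with 1 − 0 + 1 = 2.
(K is a triangulation of the 2-sphere S^2.)

H_0 ≅ Z,  H_1 = 0,  H_2 ≅ Z.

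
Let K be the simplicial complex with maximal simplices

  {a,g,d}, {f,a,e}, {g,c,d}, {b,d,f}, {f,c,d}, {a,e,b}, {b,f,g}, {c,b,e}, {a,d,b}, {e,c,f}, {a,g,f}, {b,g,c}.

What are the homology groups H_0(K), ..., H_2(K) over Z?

H_0 ≅ Z,  H_1 ≅ Z/2,  H_2 = 0.

Take the total order a < b < c < d < e < f < g on the vertex set. Then K (dimension 2) consists of the simplices:

  0-simplices (7): a, b, c, d, e, f, g
  1-simplices (18): ab, ad, ae, af, ag, bc, bd, be, bf, bg, cd, ce, cf, cg, df, dg, ef, fg
  2-simplices (12): abd, abe, adg, aef, afg, bce, bcg, bdf, bfg, cdf, cdg, cef

so the chain groups are C_0 ≅ Z^7, C_1 ≅ Z^18, C_2 ≅ Z^12.

∂_1: C_1 → C_0 is given by ∂[p,q] = [q] − [p]. For instance
  ∂cg = g − c.
As a 7×18 matrix over Z this has rank 6, with invariant factors (1,1,1,1,1,1).

Boundary ∂_2: C_2 → C_1 acts by ∂[p,q,r] = [q,r] − [p,r] + [p,q]. For instance
  ∂adg = dg − ag + ad,
  ∂cdf = df − cf + cd.
The 18×12 boundary matrix has rank 12 and Smith normal form diag(1,1,1,1,1,1,1,1,1,1,1,2).

Reading off H_k = ker ∂_k / im ∂_{k+1}:

  H_0: rank C_0 − rank ∂_1 = 7 − 6 = 1, and the invariant factors of ∂_1 are all 1, so H_0 ≅ Z.
  H_1: rank ker ∂_1 − rank ∂_2 = (18 − 6) − 12 = 0, and ∂_2 has invariant factor 2 > 1, so H_1 ≅ Z/2.
  H_2: rank ker ∂_2 − rank ∂_3 = (12 − 12) − 0 = 0, and there is no ∂_3, so H_2 ≅ 0.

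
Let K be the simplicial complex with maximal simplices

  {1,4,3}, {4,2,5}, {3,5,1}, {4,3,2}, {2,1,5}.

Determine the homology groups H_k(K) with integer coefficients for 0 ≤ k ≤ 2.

H_0 = Z,  H_1 = Z,  H_2 = 0.

We work with the vertex ordering 1 < 2 < 3 < 4 < 5. The simplices of K, each written with vertices in increasing order, are:

  0-simplices (5): [1], [2], [3], [4], [5]
  1-simplices (10): [1,2], [1,3], [1,4], [1,5], [2,3], [2,4], [2,5], [3,4], [3,5], [4,5]
  2-simplices (5): [1,2,5], [1,3,4], [1,3,5], [2,3,4], [2,4,5]

Hence C_0 ≅ Z^5, C_1 ≅ Z^10, C_2 ≅ Z^5.

Boundary ∂_1: C_1 → C_0 is given by ∂[p,q] = [q] − [p]. For instance
  ∂[1,5] = [5] − [1].
The resulting 5×10 matrix has rank 4, and its Smith normal form has invariant factors (1,1,1,1).

Boundary ∂_2: C_2 → C_1 sends each 2-simplex [p,q,r] to [q,r] − [p,r] + [p,q]. For instance
  ∂[2,4,5] = [4,5] − [2,5] + [2,4],
  ∂[2,3,4] = [3,4] − [2,4] + [2,3].
The resulting 10×5 matrix has rank 5, and its Smith normal form has invariant factors (1,1,1,1,1).

Reading off H_k = ker ∂_k / im ∂_{k+1}:

  H_0: rank C_0 − rank ∂_1 = 5 − 4 = 1, and the invariant factors of ∂_1 are all 1, so H_0 = Z.
  H_1: rank ker ∂_1 − rank ∂_2 = (10 − 4) − 5 = 1, and the invariant factors of ∂_2 are all 1, so H_1 = Z.
  H_2: rank ker ∂_2 − rank ∂_3 = (5 − 5) − 0 = 0, and there is no ∂_3, so H_2 = 0.

As a check, the Euler characteristic is 5 − 10 + 5 = 0, which agrees with 1 − 1 + 0 = 0.
(K is a triangulation of the Möbius band.)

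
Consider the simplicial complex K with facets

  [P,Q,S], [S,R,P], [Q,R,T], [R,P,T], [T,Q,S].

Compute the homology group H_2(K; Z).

H_2 ≅ 0.

Order the vertices as P < Q < R < S < T. Listing each simplex with vertices in this order, K has dimension 2 with simplices:

  0-simplices (5): P, Q, R, S, T
  1-simplices (10): PQ, PR, PS, PT, QR, QS, QT, RS, RT, ST
  2-simplices (5): PQS, PRS, PRT, QRT, QST

so the chain groups are C_0 ≅ Z^5, C_1 ≅ Z^10, C_2 ≅ Z^5.

The boundary map ∂_1: C_1 → C_0 sends each edge [p,q] (with p < q) to q − p.
The 5×10 boundary matrix has rank 4 and Smith normal form diag(1,1,1,1).

The boundary map ∂_2: C_2 → C_1 sends each 2-simplex [p,q,r] to [q,r] − [p,r] + [p,q]. For instance
  ∂PRT = RT − PT + PR,
  ∂QRT = RT − QT + QR.
This gives a 10×5 integer matrix of rank 5; reducing to Smith normal form yields diagonal entries (1,1,1,1,1).

From H_k ≅ ker(∂_k) / im(∂_{k+1}) we obtain:

  H_2: rank ker ∂_2 − rank ∂_3 = (5 − 5) − 0 = 0, and there is no ∂_3, so H_2 ≅ 0.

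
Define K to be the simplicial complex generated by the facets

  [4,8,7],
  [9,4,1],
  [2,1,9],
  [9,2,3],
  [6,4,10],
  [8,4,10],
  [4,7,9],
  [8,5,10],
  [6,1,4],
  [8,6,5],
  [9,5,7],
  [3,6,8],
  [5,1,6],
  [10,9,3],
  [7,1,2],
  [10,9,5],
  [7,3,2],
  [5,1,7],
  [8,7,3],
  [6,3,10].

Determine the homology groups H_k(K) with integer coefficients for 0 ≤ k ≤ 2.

Order the vertices as 1 < 2 < 3 < 4 < 5 < 6 < 7 < 8 < 9 < 10. Listing each simplex with vertices in this order, K has dimension 2 with simplices:

  0-simplices (10): [1], [2], [3], [4], [5], [6], [7], [8], [9], [10]
  1-simplices (30): (30 of them)
  2-simplices (20): (20 of them)

Hence C_0 ≅ Z^10, C_1 ≅ Z^30, C_2 ≅ Z^20.

Boundary ∂_1: C_1 → C_0 is given by ∂[p,q] = [q] − [p]. For instance
  ∂[4,6] = [6] − [4].
The 10×30 boundary matrix has rank 9 and Smith normal form diag(1,1,1,1,1,1,1,1,1).

Boundary ∂_2: C_2 → C_1 sends each 2-simplex [p,q,r] to [q,r] − [p,r] + [p,q]. For instance
  ∂[3,6,10] = [6,10] − [3,10] + [3,6],
  ∂[1,4,6] = [4,6] − [1,6] + [1,4].
The 30×20 boundary matrix has rank 20 and Smith normal form diag(1,1,1,1,1,1,1,1,1,1,1,1,1,1,1,1,1,1,1,2).

Now H_k = ker ∂_k / im ∂_{k+1}, so:

  H_0: rank C_0 − rank ∂_1 = 10 − 9 = 1, and the invariant factors of ∂_1 are all 1, so H_0 = Z.
  H_1: rank ker ∂_1 − rank ∂_2 = (30 − 9) − 20 = 1, and ∂_2 has invariant factor 2 > 1, so H_1 = Z ⊕ Z/2.
  H_2: rank ker ∂_2 − rank ∂_3 = (20 − 20) − 0 = 0, and there is no ∂_3, so H_2 = 0.

As a check, the Euler characteristic is 10 − 30 + 20 = 0, which agrees with 1 − 1 + 0 = 0.

H_0 ≅ Z,  H_1 ≅ Z ⊕ Z/2,  H_2 = 0.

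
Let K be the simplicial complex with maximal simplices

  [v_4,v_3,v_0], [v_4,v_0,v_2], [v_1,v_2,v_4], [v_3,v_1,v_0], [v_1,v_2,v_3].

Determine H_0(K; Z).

We work with the vertex ordering v_0 < v_1 < v_2 < v_3 < v_4. The simplices of K, each written with vertices in increasing order, are:

  0-simplices (5): [v_0], [v_1], [v_2], [v_3], [v_4]
  1-simplices (10): [v_0,v_1], [v_0,v_2], [v_0,v_3], [v_0,v_4], [v_1,v_2], [v_1,v_3], [v_1,v_4], [v_2,v_3], [v_2,v_4], [v_3,v_4]
  2-simplices (5): [v_0,v_1,v_3], [v_0,v_2,v_4], [v_0,v_3,v_4], [v_1,v_2,v_3], [v_1,v_2,v_4]

giving chain groups C_0 ≅ Z^5, C_1 ≅ Z^10, C_2 ≅ Z^5.

Boundary ∂_1: C_1 → C_0 maps an edge to its endpoints' difference, ∂[p,q] = q − p. For instance
  ∂[v_0,v_2] = [v_2] − [v_0].
This gives a 5×10 integer matrix of rank 4; reducing to Smith normal form yields diagonal entries (1,1,1,1).

∂_2: C_2 → C_1 sends each 2-simplex [p,q,r] to [q,r] − [p,r] + [p,q]. For instance
  ∂[v_0,v_2,v_4] = [v_2,v_4] − [v_0,v_4] + [v_0,v_2],
  ∂[v_1,v_2,v_3] = [v_2,v_3] − [v_1,v_3] + [v_1,v_2].
This gives a 10×5 integer matrix of rank 5; reducing to Smith normal form yields diagonal entries (1,1,1,1,1).

Now H_k = ker ∂_k / im ∂_{k+1}, so:

  H_0: rank C_0 − rank ∂_1 = 5 − 4 = 1, and the invariant factors of ∂_1 are all 1, so H_0 = Z.

H_0 = Z.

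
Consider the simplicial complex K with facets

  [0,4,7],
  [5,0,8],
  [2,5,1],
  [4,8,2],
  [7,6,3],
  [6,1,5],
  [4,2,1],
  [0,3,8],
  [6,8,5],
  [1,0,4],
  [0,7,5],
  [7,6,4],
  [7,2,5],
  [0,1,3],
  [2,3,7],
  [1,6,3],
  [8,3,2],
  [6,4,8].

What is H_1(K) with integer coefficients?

Order the vertices as 0 < 1 < 2 < 3 < 4 < 5 < 6 < 7 < 8. Listing each simplex with vertices in this order, K has dimension 2 with simplices:

  0-simplices (9): [0], [1], [2], [3], [4], [5], [6], [7], [8]
  1-simplices (27): (27 of them)
  2-simplices (18): [0,1,3], [0,1,4], [0,3,8], [0,4,7], [0,5,7], [0,5,8], [1,2,4], [1,2,5], [1,3,6], [1,5,6], [2,3,7], [2,3,8], [2,4,8], [2,5,7], [3,6,7], [4,6,7], [4,6,8], [5,6,8]

so the chain groups are C_0 ≅ Z^9, C_1 ≅ Z^27, C_2 ≅ Z^18.

The boundary map ∂_1: C_1 → C_0 sends each edge [p,q] (with p < q) to q − p. For instance
  ∂[3,8] = [8] − [3].
This gives a 9×27 integer matrix of rank 8; reducing to Smith normal form yields diagonal entries (1,1,1,1,1,1,1,1).

Boundary ∂_2: C_2 → C_1 maps a triangle to the signed sum of its edges. For instance
  ∂[0,3,8] = [3,8] − [0,8] + [0,3],
  ∂[0,4,7] = [4,7] − [0,7] + [0,4].
This gives a 27×18 integer matrix of rank 17; reducing to Smith normal form yields diagonal entries (1,1,1,1,1,1,1,1,1,1,1,1,1,1,1,1,1).

Now H_k = ker ∂_k / im ∂_{k+1}, so:

  H_1: rank ker ∂_1 − rank ∂_2 = (27 − 8) − 17 = 2, and the invariant factors of ∂_2 are all 1, so H_1 = Z^2.

H_1 ≅ Z^2.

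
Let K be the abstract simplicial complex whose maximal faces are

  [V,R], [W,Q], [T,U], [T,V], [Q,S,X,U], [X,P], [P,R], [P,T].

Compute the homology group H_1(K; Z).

H_1 ≅ Z^2.

We work with the vertex ordering P < Q < R < S < T < U < V < W < X. The simplices of K, each written with vertices in increasing order, are:

  0-simplices (9): P, Q, R, S, T, U, V, W, X
  1-simplices (13): PR, PT, PX, QS, QU, QW, QX, RV, SU, SX, TU, TV, UX
  2-simplices (4): QSU, QSX, QUX, SUX
  3-simplices (1): QSUX

Hence C_0 ≅ Z^9, C_1 ≅ Z^13, C_2 ≅ Z^4, C_3 ≅ Z^1.

The boundary map ∂_1: C_1 → C_0 maps an edge to its endpoints' difference, ∂[p,q] = q − p. For instance
  ∂TU = U − T.
The resulting 9×13 matrix has rank 8, and its Smith normal form has invariant factors (1,1,1,1,1,1,1,1).

The boundary map ∂_2: C_2 → C_1 acts by ∂[p,q,r] = [q,r] − [p,r] + [p,q]. For instance
  ∂QSU = SU − QU + QS,
  ∂SUX = UX − SX + SU.
The 13×4 boundary matrix has rank 3 and Smith normal form diag(1,1,1).

∂_3: C_3 → C_2 sends each 3-simplex σ to the alternating sum Σ_i (−1)^i (σ with its i-th vertex removed). For instance
  ∂QSUX = SUX − QUX + QSX − QSU.
As a 4×1 matrix over Z this has rank 1, with invariant factors (1).

Reading off H_k = ker ∂_k / im ∂_{k+1}:

  H_1: rank ker ∂_1 − rank ∂_2 = (13 − 8) − 3 = 2, and the invariant factors of ∂_2 are all 1, so H_1 ≅ Z^2.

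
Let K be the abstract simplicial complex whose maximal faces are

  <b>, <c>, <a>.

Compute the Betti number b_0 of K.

We work with the vertex ordering a < b < c. The simplices of K, each written with vertices in increasing order, are:

  0-simplices (3): a, b, c

so the chain groups are C_0 ≅ Z^3.

From H_k ≅ ker(∂_k) / im(∂_{k+1}) we obtain:

  H_0: rank C_0 − rank ∂_1 = 3 − 0 = 3, and there is no ∂_1, so H_0 = Z^3.

(K is a triangulation of a set of 3 points.)

Hence the Betti numbers are b_0 = 3.

b_0 = 3.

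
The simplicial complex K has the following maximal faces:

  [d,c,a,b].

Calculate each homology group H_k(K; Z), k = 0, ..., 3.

H_0 ≅ Z,  H_1 = 0,  H_2 = 0,  H_3 = 0.

Fix the vertex order a < b < c < d and write every simplex with vertices in increasing order. Then dim K = 3 and the simplices of K are:

  0-simplices (4): a, b, c, d
  1-simplices (6): ab, ac, ad, bc, bd, cd
  2-simplices (4): abc, abd, acd, bcd
  3-simplices (1): abcd

Hence C_0 ≅ Z^4, C_1 ≅ Z^6, C_2 ≅ Z^4, C_3 ≅ Z^1.

Boundary ∂_1: C_1 → C_0 is given by ∂[p,q] = [q] − [p].
The 4×6 boundary matrix has rank 3 and Smith normal form diag(1,1,1).

∂_2: C_2 → C_1 acts by ∂[p,q,r] = [q,r] − [p,r] + [p,q]. For instance
  ∂abd = bd − ad + ab,
  ∂abc = bc − ac + ab.
This gives a 6×4 integer matrix of rank 3; reducing to Smith normal form yields diagonal entries (1,1,1).

The boundary map ∂_3: C_3 → C_2 sends each 3-simplex σ to the alternating sum Σ_i (−1)^i (σ with its i-th vertex removed). For instance
  ∂abcd = bcd − acd + abd − abc.
As a 4×1 matrix over Z this has rank 1, with invariant factors (1).

Reading off H_k = ker ∂_k / im ∂_{k+1}:

  H_0: rank C_0 − rank ∂_1 = 4 − 3 = 1, and the invariant factors of ∂_1 are all 1, so H_0 ≅ Z.
  H_1: rank ker ∂_1 − rank ∂_2 = (6 − 3) − 3 = 0, and the invariant factors of ∂_2 are all 1, so H_1 ≅ 0.
  H_2: rank ker ∂_2 − rank ∂_3 = (4 − 3) − 1 = 0, and the invariant factors of ∂_3 are all 1, so H_2 ≅ 0.
  H_3: rank ker ∂_3 − rank ∂_4 = (1 − 1) − 0 = 0, and there is no ∂_4, so H_3 ≅ 0.

As a check, the Euler characteristic is 4 − 6 + 4 − 1 = 1, which agrees with 1 − 0 + 0 − 0 = 1.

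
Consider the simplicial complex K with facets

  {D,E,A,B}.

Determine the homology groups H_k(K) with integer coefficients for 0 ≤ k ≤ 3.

K has 4 vertices, 6 edges, 4 triangles, 1 3-simplex.
rank ∂_0 = 0, rank ∂_1 = 3 ⇒ b_0 = 4 − 0 − 3 = 1; all invariant factors of ∂_1 are 1 so no torsion. So H_0 = Z.
rank ∂_1 = 3, rank ∂_2 = 3 ⇒ b_1 = 6 − 3 − 3 = 0; all invariant factors of ∂_2 are 1 so no torsion. So H_1 = 0.
rank ∂_2 = 3, rank ∂_3 = 1 ⇒ b_2 = 4 − 3 − 1 = 0; all invariant factors of ∂_3 are 1 so no torsion. So H_2 = 0.
rank ∂_3 = 1, rank ∂_4 = 0 ⇒ b_3 = 1 − 1 − 0 = 0. So H_3 = 0.

H_0 = Z,  H_1 = 0,  H_2 = 0,  H_3 = 0.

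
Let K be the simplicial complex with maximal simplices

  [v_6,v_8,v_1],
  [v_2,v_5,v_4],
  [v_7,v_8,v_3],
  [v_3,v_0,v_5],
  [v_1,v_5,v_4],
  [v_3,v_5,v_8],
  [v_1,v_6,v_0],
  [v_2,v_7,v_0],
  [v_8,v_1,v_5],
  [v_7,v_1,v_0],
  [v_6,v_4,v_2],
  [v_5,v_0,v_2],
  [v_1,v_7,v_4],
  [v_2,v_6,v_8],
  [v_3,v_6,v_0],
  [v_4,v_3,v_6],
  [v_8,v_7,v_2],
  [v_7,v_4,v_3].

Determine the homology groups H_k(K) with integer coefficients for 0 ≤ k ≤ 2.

H_0 ≅ Z,  H_1 ≅ Z^2,  H_2 ≅ Z.

K has 9 vertices, 27 edges, 18 triangles.
rank ∂_0 = 0, rank ∂_1 = 8 ⇒ b_0 = 9 − 0 − 8 = 1; all invariant factors of ∂_1 are 1 so no torsion. So H_0 ≅ Z.
rank ∂_1 = 8, rank ∂_2 = 17 ⇒ b_1 = 27 − 8 − 17 = 2; all invariant factors of ∂_2 are 1 so no torsion. So H_1 ≅ Z^2.
rank ∂_2 = 17, rank ∂_3 = 0 ⇒ b_2 = 18 − 17 − 0 = 1. So H_2 ≅ Z.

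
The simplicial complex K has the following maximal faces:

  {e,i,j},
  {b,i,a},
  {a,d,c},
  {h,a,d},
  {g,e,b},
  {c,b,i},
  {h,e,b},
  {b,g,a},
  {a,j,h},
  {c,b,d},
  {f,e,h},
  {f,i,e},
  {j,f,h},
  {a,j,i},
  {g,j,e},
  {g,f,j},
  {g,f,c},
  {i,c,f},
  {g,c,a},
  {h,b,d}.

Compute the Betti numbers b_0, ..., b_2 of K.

b_0 = 1, b_1 = 1, b_2 = 0.

K has 10 vertices, 30 edges, 20 triangles.
rank ∂_0 = 0, rank ∂_1 = 9 ⇒ b_0 = 10 − 0 − 9 = 1; all invariant factors of ∂_1 are 1 so no torsion. So H_0 ≅ Z.
rank ∂_1 = 9, rank ∂_2 = 20 ⇒ b_1 = 30 − 9 − 20 = 1; ∂_2 has invariant factor(s) [2] giving torsion. So H_1 ≅ Z ⊕ Z_2.
rank ∂_2 = 20, rank ∂_3 = 0 ⇒ b_2 = 20 − 20 − 0 = 0. So H_2 ≅ 0.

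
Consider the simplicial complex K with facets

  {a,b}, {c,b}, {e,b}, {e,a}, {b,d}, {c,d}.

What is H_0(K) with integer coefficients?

We work with the vertex ordering a < b < c < d < e. The simplices of K, each written with vertices in increasing order, are:

  0-simplices (5): a, b, c, d, e
  1-simplices (6): ab, ae, bc, bd, be, cd

Hence C_0 ≅ Z^5, C_1 ≅ Z^6.

Boundary ∂_1: C_1 → C_0 is given by ∂[p,q] = [q] − [p]. For instance
  ∂cd = d − c.
As a 5×6 matrix over Z this has rank 4, with invariant factors (1,1,1,1).

Reading off H_k = ker ∂_k / im ∂_{k+1}:

  H_0: rank C_0 − rank ∂_1 = 5 − 4 = 1, and the invariant factors of ∂_1 are all 1, so H_0 = Z.

(K is a triangulation of a wedge of 2 circles.)

H_0 = Z.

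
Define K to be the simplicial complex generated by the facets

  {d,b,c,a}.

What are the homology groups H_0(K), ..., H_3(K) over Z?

H_0 ≅ Z,  H_1 = 0,  H_2 = 0,  H_3 = 0.

Fix the vertex order a < b < c < d and write every simplex with vertices in increasing order. Then dim K = 3 and the simplices of K are:

  0-simplices (4): a, b, c, d
  1-simplices (6): ab, ac, ad, bc, bd, cd
  2-simplices (4): abc, abd, acd, bcd
  3-simplices (1): abcd

Hence C_0 ≅ Z^4, C_1 ≅ Z^6, C_2 ≅ Z^4, C_3 ≅ Z^1.

The boundary map ∂_1: C_1 → C_0 maps an edge to its endpoints' difference, ∂[p,q] = q − p. For instance
  ∂cd = d − c.
The 4×6 boundary matrix has rank 3 and Smith normal form diag(1,1,1).

The boundary map ∂_2: C_2 → C_1 maps a triangle to the signed sum of its edges. For instance
  ∂bcd = cd − bd + bc,
  ∂abc = bc − ac + ab.
This gives a 6×4 integer matrix of rank 3; reducing to Smith normal form yields diagonal entries (1,1,1).

The boundary map ∂_3: C_3 → C_2 sends each 3-simplex σ to the alternating sum Σ_i (−1)^i (σ with its i-th vertex removed). For instance
  ∂abcd = bcd − acd + abd − abc.
The 4×1 boundary matrix has rank 1 and Smith normal form diag(1).

From H_k ≅ ker(∂_k) / im(∂_{k+1}) we obtain:

  H_0: rank C_0 − rank ∂_1 = 4 − 3 = 1, and the invariant factors of ∂_1 are all 1, so H_0 = Z.
  H_1: rank ker ∂_1 − rank ∂_2 = (6 − 3) − 3 = 0, and the invariant factors of ∂_2 are all 1, so H_1 = 0.
  H_2: rank ker ∂_2 − rank ∂_3 = (4 − 3) − 1 = 0, and the invariant factors of ∂_3 are all 1, so H_2 = 0.
  H_3: rank ker ∂_3 − rank ∂_4 = (1 − 1) − 0 = 0, and there is no ∂_4, so H_3 = 0.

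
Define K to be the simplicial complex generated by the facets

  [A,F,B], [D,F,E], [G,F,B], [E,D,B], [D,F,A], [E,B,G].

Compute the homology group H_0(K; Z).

Order the vertices as A < B < D < E < F < G. Listing each simplex with vertices in this order, K has dimension 2 with simplices:

  0-simplices (6): A, B, D, E, F, G
  1-simplices (12): AB, AD, AF, BD, BE, BF, BG, DE, DF, EF, EG, FG
  2-simplices (6): ABF, ADF, BDE, BEG, BFG, DEF

Hence C_0 ≅ Z^6, C_1 ≅ Z^12, C_2 ≅ Z^6.

The boundary map ∂_1: C_1 → C_0 is given by ∂[p,q] = [q] − [p]. For instance
  ∂BD = D − B.
The 6×12 boundary matrix has rank 5 and Smith normal form diag(1,1,1,1,1).

∂_2: C_2 → C_1 acts by ∂[p,q,r] = [q,r] − [p,r] + [p,q]. For instance
  ∂ADF = DF − AF + AD,
  ∂BDE = DE − BE + BD.
The resulting 12×6 matrix has rank 6, and its Smith normal form has invariant factors (1,1,1,1,1,1).

From H_k ≅ ker(∂_k) / im(∂_{k+1}) we obtain:

  H_0: rank C_0 − rank ∂_1 = 6 − 5 = 1, and the invariant factors of ∂_1 are all 1, so H_0 ≅ Z.

H_0 ≅ Z.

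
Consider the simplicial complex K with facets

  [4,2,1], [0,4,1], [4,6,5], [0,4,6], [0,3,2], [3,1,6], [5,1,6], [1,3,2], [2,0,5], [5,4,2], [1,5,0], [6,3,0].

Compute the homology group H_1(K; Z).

H_1 = Z/2.

Order the vertices as 0 < 1 < 2 < 3 < 4 < 5 < 6. Listing each simplex with vertices in this order, K has dimension 2 with simplices:

  0-simplices (7): [0], [1], [2], [3], [4], [5], [6]
  1-simplices (18): [0,1], [0,2], [0,3], [0,4], [0,5], [0,6], [1,2], [1,3], [1,4], [1,5], [1,6], [2,3], [2,4], [2,5], [3,6], [4,5], [4,6], [5,6]
  2-simplices (12): [0,1,4], [0,1,5], [0,2,3], [0,2,5], [0,3,6], [0,4,6], [1,2,3], [1,2,4], [1,3,6], [1,5,6], [2,4,5], [4,5,6]

giving chain groups C_0 ≅ Z^7, C_1 ≅ Z^18, C_2 ≅ Z^12.

The boundary map ∂_1: C_1 → C_0 maps an edge to its endpoints' difference, ∂[p,q] = q − p. For instance
  ∂[1,6] = [6] − [1].
The 7×18 boundary matrix has rank 6 and Smith normal form diag(1,1,1,1,1,1).

∂_2: C_2 → C_1 maps a triangle to the signed sum of its edges. For instance
  ∂[0,1,5] = [1,5] − [0,5] + [0,1],
  ∂[1,5,6] = [5,6] − [1,6] + [1,5].
As a 18×12 matrix over Z this has rank 12, with invariant factors (1,1,1,1,1,1,1,1,1,1,1,2).

From H_k ≅ ker(∂_k) / im(∂_{k+1}) we obtain:

  H_1: rank ker ∂_1 − rank ∂_2 = (18 − 6) − 12 = 0, and ∂_2 has invariant factor 2 > 1, so H_1 = Z/2.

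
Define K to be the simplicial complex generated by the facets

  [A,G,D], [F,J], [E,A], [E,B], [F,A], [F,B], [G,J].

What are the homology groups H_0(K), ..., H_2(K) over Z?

Order the vertices as A < B < D < E < F < G < J. Listing each simplex with vertices in this order, K has dimension 2 with simplices:

  0-simplices (7): A, B, D, E, F, G, J
  1-simplices (9): AD, AE, AF, AG, BE, BF, DG, FJ, GJ
  2-simplices (1): ADG

so the chain groups are C_0 ≅ Z^7, C_1 ≅ Z^9, C_2 ≅ Z^1.

∂_1: C_1 → C_0 is given by ∂[p,q] = [q] − [p]. For instance
  ∂BF = F − B.
The 7×9 boundary matrix has rank 6 and Smith normal form diag(1,1,1,1,1,1).

∂_2: C_2 → C_1 maps a triangle to the signed sum of its edges. For instance
  ∂ADG = DG − AG + AD.
This gives a 9×1 integer matrix of rank 1; reducing to Smith normal form yields diagonal entries (1).

Computing H_k = (kernel of ∂_k) / (image of ∂_{k+1}):

  H_0: rank C_0 − rank ∂_1 = 7 − 6 = 1, and the invariant factors of ∂_1 are all 1, so H_0 ≅ Z.
  H_1: rank ker ∂_1 − rank ∂_2 = (9 − 6) − 1 = 2, and the invariant factors of ∂_2 are all 1, so H_1 ≅ Z^2.
  H_2: rank ker ∂_2 − rank ∂_3 = (1 − 1) − 0 = 0, and there is no ∂_3, so H_2 ≅ 0.

H_0 = Z,  H_1 = Z^2,  H_2 = 0.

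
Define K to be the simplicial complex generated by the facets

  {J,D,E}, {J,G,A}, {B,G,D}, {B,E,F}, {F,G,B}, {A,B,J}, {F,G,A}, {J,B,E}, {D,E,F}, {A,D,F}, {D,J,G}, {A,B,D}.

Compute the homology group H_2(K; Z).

K has 7 vertices, 18 edges, 12 triangles.
rank ∂_2 = 12, rank ∂_3 = 0 ⇒ b_2 = 12 − 12 − 0 = 0. So H_2 = 0.

H_2 ≅ 0.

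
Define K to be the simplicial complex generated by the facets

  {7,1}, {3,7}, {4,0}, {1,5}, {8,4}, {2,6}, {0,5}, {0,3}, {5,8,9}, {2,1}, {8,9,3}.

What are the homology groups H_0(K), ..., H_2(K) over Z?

Order the vertices as 0 < 1 < 2 < 3 < 4 < 5 < 6 < 7 < 8 < 9. Listing each simplex with vertices in this order, K has dimension 2 with simplices:

  0-simplices (10): [0], [1], [2], [3], [4], [5], [6], [7], [8], [9]
  1-simplices (14): [0,3], [0,4], [0,5], [1,2], [1,5], [1,7], [2,6], [3,7], [3,8], [3,9], [4,8], [5,8], [5,9], [8,9]
  2-simplices (2): [3,8,9], [5,8,9]

so the chain groups are C_0 ≅ Z^10, C_1 ≅ Z^14, C_2 ≅ Z^2.

∂_1: C_1 → C_0 is given by ∂[p,q] = [q] − [p].
The resulting 10×14 matrix has rank 9, and its Smith normal form has invariant factors (1,1,1,1,1,1,1,1,1).

The boundary map ∂_2: C_2 → C_1 sends each 2-simplex [p,q,r] to [q,r] − [p,r] + [p,q]. For instance
  ∂[5,8,9] = [8,9] − [5,9] + [5,8],
  ∂[3,8,9] = [8,9] − [3,9] + [3,8].
As a 14×2 matrix over Z this has rank 2, with invariant factors (1,1).

Computing H_k = (kernel of ∂_k) / (image of ∂_{k+1}):

  H_0: rank C_0 − rank ∂_1 = 10 − 9 = 1, and the invariant factors of ∂_1 are all 1, so H_0 = Z.
  H_1: rank ker ∂_1 − rank ∂_2 = (14 − 9) − 2 = 3, and the invariant factors of ∂_2 are all 1, so H_1 = Z^3.
  H_2: rank ker ∂_2 − rank ∂_3 = (2 − 2) − 0 = 0, and there is no ∂_3, so H_2 = 0.

H_0 ≅ Z,  H_1 ≅ Z^3,  H_2 = 0.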